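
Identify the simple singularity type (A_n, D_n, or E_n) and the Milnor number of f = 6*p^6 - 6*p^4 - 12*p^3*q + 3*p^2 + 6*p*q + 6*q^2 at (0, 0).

Type A_{1}, Milnor number mu = 1.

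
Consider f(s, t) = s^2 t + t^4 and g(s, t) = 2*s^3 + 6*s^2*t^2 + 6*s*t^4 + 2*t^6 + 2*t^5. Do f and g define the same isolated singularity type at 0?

The Hessian of f at 0 has rank 0. Corank 2; j^3 = s^2*t has shape L^2 M (L != M), so D-series; mu = 5 gives D_5. The Hessian of g at 0 has rank 0. Corank 2; j^3 = 2*s^3 is a perfect cube, so E-series; the 5-jet and mu = 8 give E_8. f is D_5 but g is E_8, hence not right-equivalent.

No.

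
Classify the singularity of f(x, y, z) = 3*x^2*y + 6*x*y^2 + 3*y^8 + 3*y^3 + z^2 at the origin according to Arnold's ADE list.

The Hessian of f at 0 has rank 1. Corank 2; j^3 = 3*y*(x + y)^2 has shape L^2 M (L != M), so D-series; mu = 9 gives D_9.

D9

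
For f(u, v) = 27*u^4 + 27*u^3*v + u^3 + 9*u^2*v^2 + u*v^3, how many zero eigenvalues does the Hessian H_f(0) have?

2

Hessian at 0 has rank 0.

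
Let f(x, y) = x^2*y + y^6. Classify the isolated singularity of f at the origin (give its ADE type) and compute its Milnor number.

Type D_{7}, Milnor number mu = 7.

The Hessian of f at 0 has rank 0. Corank 2; j^3 = x^2*y has shape L^2 M (L != M), so D-series; mu = 7 gives D_7.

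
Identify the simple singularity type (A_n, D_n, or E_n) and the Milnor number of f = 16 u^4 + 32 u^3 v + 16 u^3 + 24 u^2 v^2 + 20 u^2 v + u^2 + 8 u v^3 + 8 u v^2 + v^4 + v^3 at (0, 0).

Type A_2, Milnor number mu = 2.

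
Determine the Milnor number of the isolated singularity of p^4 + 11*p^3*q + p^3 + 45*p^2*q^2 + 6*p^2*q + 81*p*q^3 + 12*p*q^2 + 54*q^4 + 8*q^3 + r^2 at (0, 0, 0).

The Hessian of f at 0 is [[0, 0, 0], [0, 0, 0], [0, 0, 2]] with rank 1, so corank 2. A Groebner basis of the Jacobian ideal J(f) in C{p,q,r} is {3*p^2 + 12*p*q + q^4 + q^3 + 12*q^2, p^3 + 30*p^2 + 120*p*q + 18*q^3 + 120*q^2, p^2*q - 9*p^2 - 36*p*q - 7*q^3 - 36*q^2, 2*p^2 + p*q^2 + 8*p*q + 8*q^3/3 + 8*q^2, r}; counting standard monomials gives mu = 7. Corank 2; j^3 = (p + 2*q)^3 is a perfect cube, so E-series; the 4-jet and mu = 7 give E_7.

7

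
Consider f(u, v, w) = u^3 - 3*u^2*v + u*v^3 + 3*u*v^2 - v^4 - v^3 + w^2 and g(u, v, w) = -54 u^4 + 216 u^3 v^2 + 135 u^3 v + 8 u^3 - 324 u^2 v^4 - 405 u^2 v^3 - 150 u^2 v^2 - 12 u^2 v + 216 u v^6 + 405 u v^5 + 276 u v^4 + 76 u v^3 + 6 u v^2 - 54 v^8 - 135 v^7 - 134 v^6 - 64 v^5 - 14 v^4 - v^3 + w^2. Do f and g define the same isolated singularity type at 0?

Yes.

The Hessian of f at 0 has rank 1. Corank 2; j^3 = (u - v)^3 is a perfect cube, so E-series; the 4-jet and mu = 7 give E_7. The Hessian of g at 0 has rank 1. Corank 2; j^3 = (2*u - v)^3 is a perfect cube, so E-series; the 4-jet and mu = 7 give E_7. Both have type E_7, hence right-equivalent.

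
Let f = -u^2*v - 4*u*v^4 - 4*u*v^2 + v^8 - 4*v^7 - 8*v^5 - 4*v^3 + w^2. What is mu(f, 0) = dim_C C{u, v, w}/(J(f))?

9

The Hessian of f at 0 is [[0, 0, 0], [0, 0, 0], [0, 0, 2]] with rank 1, so corank 2. A Groebner basis of the Jacobian ideal J(f) in C{u,v,w} is {u^2*v^2 + 4*u^2*v - 2*u^2 + 16*u*v^2 - 6*u*v + 16*v^3 - 4*v^2, -u^2*v + u^2/2 + u*v^3 - 4*u*v^2 + u*v - 4*v^3, u*v/2 + v^4 + v^2, u^3 + 6*u^2*v + 12*u*v^2 + 8*v^3, w}; counting standard monomials gives mu = 9. Corank 2; j^3 = -v*(u + 2*v)^2 has shape L^2 M (L != M), so D-series; mu = 9 gives D_9.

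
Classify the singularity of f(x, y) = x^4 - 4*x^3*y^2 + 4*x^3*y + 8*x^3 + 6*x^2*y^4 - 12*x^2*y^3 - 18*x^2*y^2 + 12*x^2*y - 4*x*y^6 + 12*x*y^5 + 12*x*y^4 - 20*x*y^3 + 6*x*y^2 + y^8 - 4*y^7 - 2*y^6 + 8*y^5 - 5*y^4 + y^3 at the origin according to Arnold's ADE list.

The Hessian of f at 0 is [[0, 0], [0, 0]] with rank 0, so corank 2. A Groebner basis of the Jacobian ideal J(f) in C{x,y} is {x^3 - 3*x^2/4 - 3*x*y/4 - 3*y^2/16, x^2*y + 5*x^2/4 + 5*x*y/4 + 5*y^2/16, -2*x^2 + x*y^2 - 2*x*y - y^2/2, 3*x^2 + 3*x*y + y^3 + 3*y^2/4}; counting standard monomials gives mu = 6. Corank 2; j^3 = (2*x + y)^3 is a perfect cube, so E-series; the 4-jet and mu = 6 give E_6.

E6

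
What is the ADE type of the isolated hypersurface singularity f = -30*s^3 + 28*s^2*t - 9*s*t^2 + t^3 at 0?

D_4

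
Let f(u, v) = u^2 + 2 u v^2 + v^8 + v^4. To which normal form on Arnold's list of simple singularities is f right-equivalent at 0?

A_{7}

The Hessian of f at 0 is [[2, 0], [0, 0]] with rank 1, so corank 1. A Groebner basis of the Jacobian ideal J(f) in C{u,v} is {u^4, u^3*v, u + v^2}; counting standard monomials gives mu = 7. Corank 1: A-series; mu = 7 gives A_7.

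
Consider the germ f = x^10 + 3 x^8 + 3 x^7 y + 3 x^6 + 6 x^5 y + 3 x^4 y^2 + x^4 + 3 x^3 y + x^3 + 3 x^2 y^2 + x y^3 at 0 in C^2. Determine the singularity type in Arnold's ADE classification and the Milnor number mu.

Type E_{7}, Milnor number mu = 7.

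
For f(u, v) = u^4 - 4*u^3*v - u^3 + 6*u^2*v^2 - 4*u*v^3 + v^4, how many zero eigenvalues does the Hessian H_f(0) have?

The Hessian at 0 is [[0, 0], [0, 0]] of rank 0; hence corank 2.

2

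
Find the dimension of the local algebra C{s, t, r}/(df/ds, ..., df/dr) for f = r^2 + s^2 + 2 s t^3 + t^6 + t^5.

The Hessian of f at 0 has rank 2. Corank 1: A-series; mu = 4 gives A_4.

4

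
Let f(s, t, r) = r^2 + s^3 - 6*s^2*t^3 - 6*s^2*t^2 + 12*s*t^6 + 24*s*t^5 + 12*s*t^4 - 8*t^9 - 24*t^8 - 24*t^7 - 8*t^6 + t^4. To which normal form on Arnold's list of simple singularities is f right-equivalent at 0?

The Hessian of f at 0 has rank 1. Corank 2; j^3 = s^3 is a perfect cube, so E-series; the 4-jet and mu = 6 give E_6.

E_{6}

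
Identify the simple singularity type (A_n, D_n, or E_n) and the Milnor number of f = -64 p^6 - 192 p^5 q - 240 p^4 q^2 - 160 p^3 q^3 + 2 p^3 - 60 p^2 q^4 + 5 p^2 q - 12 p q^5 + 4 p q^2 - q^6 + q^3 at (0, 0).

Type D7, Milnor number mu = 7.

The Hessian of f at 0 is [[0, 0], [0, 0]] with rank 0, so corank 2. A Groebner basis of the Jacobian ideal J(f) in C{p,q} is {p*q/12 + q^5 + q^2/12, p*q^2 + q^3, p^2 + 3*p*q/2 + q^2/2}; counting standard monomials gives mu = 7. Corank 2; j^3 = (p + q)^2*(2*p + q) has shape L^2 M (L != M), so D-series; mu = 7 gives D_7.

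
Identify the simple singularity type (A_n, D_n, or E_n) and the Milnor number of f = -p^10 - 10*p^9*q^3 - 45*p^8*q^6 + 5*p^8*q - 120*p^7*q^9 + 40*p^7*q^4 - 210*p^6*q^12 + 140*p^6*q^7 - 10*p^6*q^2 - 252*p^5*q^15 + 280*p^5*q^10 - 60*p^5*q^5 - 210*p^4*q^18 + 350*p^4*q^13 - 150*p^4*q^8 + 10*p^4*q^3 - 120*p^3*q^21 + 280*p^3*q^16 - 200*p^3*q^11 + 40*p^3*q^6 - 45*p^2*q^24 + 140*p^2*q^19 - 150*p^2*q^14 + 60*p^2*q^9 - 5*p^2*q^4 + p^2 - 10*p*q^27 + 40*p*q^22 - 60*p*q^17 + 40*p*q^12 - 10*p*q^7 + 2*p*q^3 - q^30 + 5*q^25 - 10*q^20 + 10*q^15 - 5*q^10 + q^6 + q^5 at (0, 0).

The Hessian of f at 0 has rank 1. Corank 1: A-series; mu = 4 gives A_4.

Type A_4, Milnor number mu = 4.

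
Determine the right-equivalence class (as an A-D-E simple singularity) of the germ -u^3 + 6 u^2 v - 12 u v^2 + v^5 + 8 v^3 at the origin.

E8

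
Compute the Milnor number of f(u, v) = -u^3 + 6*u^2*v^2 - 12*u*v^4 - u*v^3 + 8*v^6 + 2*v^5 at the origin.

7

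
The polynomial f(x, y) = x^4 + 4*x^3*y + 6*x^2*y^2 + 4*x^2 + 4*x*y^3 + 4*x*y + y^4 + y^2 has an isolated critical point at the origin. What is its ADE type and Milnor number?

Type A3, Milnor number mu = 3.

The Hessian of f at 0 is [[8, 4], [4, 2]] with rank 1, so corank 1. A Groebner basis of the Jacobian ideal J(f) in C{x,y} is {y^3, x + y/2}; counting standard monomials gives mu = 3. Corank 1: A-series; mu = 3 gives A_3.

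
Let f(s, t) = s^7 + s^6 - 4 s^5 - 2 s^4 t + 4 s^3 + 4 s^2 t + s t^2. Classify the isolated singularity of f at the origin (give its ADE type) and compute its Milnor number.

The Hessian of f at 0 is [[0, 0], [0, 0]] with rank 0, so corank 2. A Groebner basis of the Jacobian ideal J(f) in C{s,t} is {-32*s^2 - 16*s*t + t^4, s^3 + s^2 + s*t + t^3/8 + t^2/4, s^2*t - 4*s^2/3 - 4*s*t/3 - t^3/4 - t^2/3, 4*s^2/3 + s*t^2 + 4*s*t/3 + t^3/2 + t^2/3}; counting standard monomials gives mu = 7. Corank 2; j^3 = s*(2*s + t)^2 has shape L^2 M (L != M), so D-series; mu = 7 gives D_7.

Type D_{7}, Milnor number mu = 7.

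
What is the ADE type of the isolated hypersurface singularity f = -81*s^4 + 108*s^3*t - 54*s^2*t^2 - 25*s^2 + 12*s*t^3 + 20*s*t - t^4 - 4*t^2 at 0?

The Hessian of f at 0 is [[-50, 20], [20, -8]] with rank 1, so corank 1. A Groebner basis of the Jacobian ideal J(f) in C{s,t} is {t^3, s - 2*t/5}; counting standard monomials gives mu = 3. Corank 1: A-series; mu = 3 gives A_3.

A3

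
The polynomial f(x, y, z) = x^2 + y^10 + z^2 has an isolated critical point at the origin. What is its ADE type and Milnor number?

Type A_{9}, Milnor number mu = 9.

The Hessian of f at 0 is [[2, 0, 0], [0, 0, 0], [0, 0, 2]] with rank 2, so corank 1. A Groebner basis of the Jacobian ideal J(f) in C{x,y,z} is {y^9, x, z}; counting standard monomials gives mu = 9. Corank 1: A-series; mu = 9 gives A_9.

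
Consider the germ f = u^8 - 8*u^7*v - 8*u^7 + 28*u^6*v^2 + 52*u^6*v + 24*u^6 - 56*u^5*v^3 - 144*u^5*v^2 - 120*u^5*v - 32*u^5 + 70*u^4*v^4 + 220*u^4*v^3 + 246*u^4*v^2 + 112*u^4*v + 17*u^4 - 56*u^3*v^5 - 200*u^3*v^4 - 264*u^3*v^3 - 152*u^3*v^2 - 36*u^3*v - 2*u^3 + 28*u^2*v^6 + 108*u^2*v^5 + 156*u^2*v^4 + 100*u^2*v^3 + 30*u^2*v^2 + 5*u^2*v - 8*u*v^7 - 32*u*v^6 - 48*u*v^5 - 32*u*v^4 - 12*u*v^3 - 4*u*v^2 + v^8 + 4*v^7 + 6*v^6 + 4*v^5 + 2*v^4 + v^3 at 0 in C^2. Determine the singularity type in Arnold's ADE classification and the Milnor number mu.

The Hessian of f at 0 is [[0, 0], [0, 0]] with rank 0, so corank 2. A Groebner basis of the Jacobian ideal J(f) in C{u,v} is {u*v^2 + u*v/8 - v^2/8, u*v/8 + v^3 - v^2/8, u^2 - 3*u*v/2 + v^2/2}; counting standard monomials gives mu = 5. Corank 2; j^3 = -(u - v)^2*(2*u - v) has shape L^2 M (L != M), so D-series; mu = 5 gives D_5.

Type D_5, Milnor number mu = 5.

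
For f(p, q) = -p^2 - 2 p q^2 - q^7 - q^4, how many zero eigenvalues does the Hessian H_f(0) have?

1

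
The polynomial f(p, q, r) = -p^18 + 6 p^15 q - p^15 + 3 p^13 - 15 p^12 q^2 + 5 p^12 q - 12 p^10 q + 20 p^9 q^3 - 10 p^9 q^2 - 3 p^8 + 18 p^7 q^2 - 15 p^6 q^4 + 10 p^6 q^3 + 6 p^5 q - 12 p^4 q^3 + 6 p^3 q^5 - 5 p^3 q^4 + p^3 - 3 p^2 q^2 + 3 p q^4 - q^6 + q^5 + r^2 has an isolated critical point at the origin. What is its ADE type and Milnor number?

The Hessian of f at 0 has rank 1. Corank 2; j^3 = p^3 is a perfect cube, so E-series; the 5-jet and mu = 8 give E_8.

Type E_8, Milnor number mu = 8.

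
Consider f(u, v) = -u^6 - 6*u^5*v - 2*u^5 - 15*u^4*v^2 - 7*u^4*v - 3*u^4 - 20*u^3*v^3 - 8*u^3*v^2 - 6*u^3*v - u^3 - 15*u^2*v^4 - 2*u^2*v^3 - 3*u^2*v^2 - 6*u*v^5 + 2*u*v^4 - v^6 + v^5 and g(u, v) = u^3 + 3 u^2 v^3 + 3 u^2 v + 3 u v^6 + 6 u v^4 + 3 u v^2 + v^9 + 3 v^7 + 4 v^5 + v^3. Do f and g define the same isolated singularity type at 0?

Yes.

The Hessian of f at 0 has rank 0. Corank 2; j^3 = -u^3 is a perfect cube, so E-series; the 5-jet and mu = 8 give E_8. The Hessian of g at 0 has rank 0. Corank 2; j^3 = (u + v)^3 is a perfect cube, so E-series; the 5-jet and mu = 8 give E_8. Both have type E_8, hence right-equivalent.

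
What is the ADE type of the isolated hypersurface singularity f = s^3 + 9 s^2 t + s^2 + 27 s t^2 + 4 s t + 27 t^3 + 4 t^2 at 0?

The Hessian of f at 0 has rank 1. Corank 1: A-series; mu = 2 gives A_2.

A_2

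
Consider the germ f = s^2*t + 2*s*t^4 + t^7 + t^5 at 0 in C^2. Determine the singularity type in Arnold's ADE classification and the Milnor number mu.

Type D_{6}, Milnor number mu = 6.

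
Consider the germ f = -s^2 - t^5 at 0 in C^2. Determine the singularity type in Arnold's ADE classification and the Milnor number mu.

Type A_{4}, Milnor number mu = 4.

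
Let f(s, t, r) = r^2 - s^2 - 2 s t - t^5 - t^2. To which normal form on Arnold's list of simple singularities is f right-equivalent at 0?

A_{4}

The Hessian of f at 0 has rank 2. Corank 1: A-series; mu = 4 gives A_4.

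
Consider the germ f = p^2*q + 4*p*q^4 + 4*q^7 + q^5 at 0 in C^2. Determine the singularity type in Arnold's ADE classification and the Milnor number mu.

Type D6, Milnor number mu = 6.

The Hessian of f at 0 has rank 0. Corank 2; j^3 = p^2*q has shape L^2 M (L != M), so D-series; mu = 6 gives D_6.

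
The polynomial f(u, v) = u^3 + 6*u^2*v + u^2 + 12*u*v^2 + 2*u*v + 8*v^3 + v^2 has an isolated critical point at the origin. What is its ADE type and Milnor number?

Type A_{2}, Milnor number mu = 2.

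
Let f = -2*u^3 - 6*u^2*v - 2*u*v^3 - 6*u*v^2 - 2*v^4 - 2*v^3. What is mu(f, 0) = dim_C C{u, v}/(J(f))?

The Hessian of f at 0 has rank 0. Corank 2; j^3 = -2*(u + v)^3 is a perfect cube, so E-series; the 4-jet and mu = 7 give E_7.

7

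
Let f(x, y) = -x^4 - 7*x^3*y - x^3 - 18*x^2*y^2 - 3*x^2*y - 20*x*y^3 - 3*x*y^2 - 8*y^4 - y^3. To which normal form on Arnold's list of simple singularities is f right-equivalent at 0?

The Hessian of f at 0 has rank 0. Corank 2; j^3 = -(x + y)^3 is a perfect cube, so E-series; the 4-jet and mu = 7 give E_7.

E_{7}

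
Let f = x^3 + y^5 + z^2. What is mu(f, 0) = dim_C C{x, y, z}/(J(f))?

8

The Hessian of f at 0 has rank 1. Corank 2; j^3 = x^3 is a perfect cube, so E-series; the 5-jet and mu = 8 give E_8.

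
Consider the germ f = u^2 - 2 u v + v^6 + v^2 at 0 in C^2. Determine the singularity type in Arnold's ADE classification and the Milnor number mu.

Type A5, Milnor number mu = 5.

The Hessian of f at 0 is [[2, -2], [-2, 2]] with rank 1, so corank 1. A Groebner basis of the Jacobian ideal J(f) in C{u,v} is {v^5, u - v}; counting standard monomials gives mu = 5. Corank 1: A-series; mu = 5 gives A_5.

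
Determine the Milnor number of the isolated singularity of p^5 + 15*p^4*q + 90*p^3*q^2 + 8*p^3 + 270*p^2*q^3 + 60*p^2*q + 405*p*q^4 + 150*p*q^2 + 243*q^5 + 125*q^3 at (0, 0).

The Hessian of f at 0 has rank 0. Corank 2; j^3 = (2*p + 5*q)^3 is a perfect cube, so E-series; the 5-jet and mu = 8 give E_8.

8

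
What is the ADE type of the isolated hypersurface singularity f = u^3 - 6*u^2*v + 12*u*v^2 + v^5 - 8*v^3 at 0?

E_{8}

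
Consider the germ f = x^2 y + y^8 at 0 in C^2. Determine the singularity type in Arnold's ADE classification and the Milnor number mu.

Type D_9, Milnor number mu = 9.

The Hessian of f at 0 has rank 0. Corank 2; j^3 = x^2*y has shape L^2 M (L != M), so D-series; mu = 9 gives D_9.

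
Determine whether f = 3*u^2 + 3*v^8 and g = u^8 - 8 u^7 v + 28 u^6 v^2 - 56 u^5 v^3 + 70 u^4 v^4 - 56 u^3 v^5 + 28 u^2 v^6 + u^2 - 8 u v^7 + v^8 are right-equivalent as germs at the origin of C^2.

The Hessian of f at 0 has rank 1. Corank 1: A-series; mu = 7 gives A_7. The Hessian of g at 0 has rank 1. Corank 1: A-series; mu = 7 gives A_7. Both have type A_7, hence right-equivalent.

Yes.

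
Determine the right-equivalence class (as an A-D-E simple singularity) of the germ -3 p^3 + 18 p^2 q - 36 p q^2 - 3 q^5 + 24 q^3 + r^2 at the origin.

E_{8}

The Hessian of f at 0 is [[0, 0, 0], [0, 0, 0], [0, 0, 2]] with rank 1, so corank 2. A Groebner basis of the Jacobian ideal J(f) in C{p,q,r} is {q^4, p^2 - 4*p*q + 4*q^2, r}; counting standard monomials gives mu = 8. Corank 2; j^3 = -3*(p - 2*q)^3 is a perfect cube, so E-series; the 5-jet and mu = 8 give E_8.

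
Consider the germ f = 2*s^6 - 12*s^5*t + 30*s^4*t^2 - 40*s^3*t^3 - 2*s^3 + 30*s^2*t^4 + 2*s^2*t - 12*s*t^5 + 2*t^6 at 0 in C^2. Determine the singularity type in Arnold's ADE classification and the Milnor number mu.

The Hessian of f at 0 has rank 0. Corank 2; j^3 = -2*s^2*(s - t) has shape L^2 M (L != M), so D-series; mu = 7 gives D_7.

Type D_{7}, Milnor number mu = 7.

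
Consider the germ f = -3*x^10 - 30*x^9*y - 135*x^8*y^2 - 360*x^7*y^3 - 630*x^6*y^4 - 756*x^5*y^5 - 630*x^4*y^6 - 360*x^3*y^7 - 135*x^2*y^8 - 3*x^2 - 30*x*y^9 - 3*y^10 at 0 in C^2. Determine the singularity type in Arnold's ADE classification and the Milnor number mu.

Type A_{9}, Milnor number mu = 9.

The Hessian of f at 0 has rank 1. Corank 1: A-series; mu = 9 gives A_9.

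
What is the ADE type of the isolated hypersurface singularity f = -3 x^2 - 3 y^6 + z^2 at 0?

The Hessian of f at 0 has rank 2. Corank 1: A-series; mu = 5 gives A_5.

A_5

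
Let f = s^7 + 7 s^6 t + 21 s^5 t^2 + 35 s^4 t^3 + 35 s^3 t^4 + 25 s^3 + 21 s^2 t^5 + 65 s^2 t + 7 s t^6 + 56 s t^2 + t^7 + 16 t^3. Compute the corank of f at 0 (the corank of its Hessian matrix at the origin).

The Hessian at 0 is [[0, 0], [0, 0]] of rank 0; hence corank 2.

2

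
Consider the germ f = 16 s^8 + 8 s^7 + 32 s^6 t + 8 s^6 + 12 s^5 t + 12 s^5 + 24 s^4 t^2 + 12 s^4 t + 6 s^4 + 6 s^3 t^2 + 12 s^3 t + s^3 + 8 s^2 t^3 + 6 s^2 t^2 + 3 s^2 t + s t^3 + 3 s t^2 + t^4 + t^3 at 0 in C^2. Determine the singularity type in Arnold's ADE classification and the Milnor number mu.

The Hessian of f at 0 has rank 0. Corank 2; j^3 = (s + t)^3 is a perfect cube, so E-series; the 4-jet and mu = 7 give E_7.

Type E7, Milnor number mu = 7.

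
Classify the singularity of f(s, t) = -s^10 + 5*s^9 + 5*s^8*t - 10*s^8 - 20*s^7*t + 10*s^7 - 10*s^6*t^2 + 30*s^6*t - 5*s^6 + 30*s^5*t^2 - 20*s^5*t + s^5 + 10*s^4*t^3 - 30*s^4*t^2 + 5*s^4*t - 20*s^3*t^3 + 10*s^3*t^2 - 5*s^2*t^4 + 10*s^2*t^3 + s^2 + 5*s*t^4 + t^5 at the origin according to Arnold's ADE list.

A4

The Hessian of f at 0 has rank 1. Corank 1: A-series; mu = 4 gives A_4.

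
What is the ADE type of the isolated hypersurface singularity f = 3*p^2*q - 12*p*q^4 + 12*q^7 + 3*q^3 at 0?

D4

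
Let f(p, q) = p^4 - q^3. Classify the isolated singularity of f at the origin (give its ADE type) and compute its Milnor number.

The Hessian of f at 0 has rank 0. Corank 2; j^3 = -q^3 is a perfect cube, so E-series; the 4-jet and mu = 6 give E_6.

Type E_{6}, Milnor number mu = 6.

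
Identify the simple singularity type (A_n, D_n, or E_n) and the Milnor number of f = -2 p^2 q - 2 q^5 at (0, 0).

Type D_6, Milnor number mu = 6.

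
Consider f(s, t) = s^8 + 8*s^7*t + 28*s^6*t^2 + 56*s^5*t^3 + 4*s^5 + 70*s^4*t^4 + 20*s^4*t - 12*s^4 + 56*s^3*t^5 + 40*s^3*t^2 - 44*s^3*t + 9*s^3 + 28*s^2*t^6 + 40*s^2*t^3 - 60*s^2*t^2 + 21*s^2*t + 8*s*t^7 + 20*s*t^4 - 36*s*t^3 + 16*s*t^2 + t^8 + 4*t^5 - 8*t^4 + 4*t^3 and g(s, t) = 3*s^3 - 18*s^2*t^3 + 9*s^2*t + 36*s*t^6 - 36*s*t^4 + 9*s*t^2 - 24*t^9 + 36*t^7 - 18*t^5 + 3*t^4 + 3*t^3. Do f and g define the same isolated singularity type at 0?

The Hessian of f at 0 has rank 0. Corank 2; j^3 = (s + t)*(3*s + 2*t)^2 has shape L^2 M (L != M), so D-series; mu = 9 gives D_9. The Hessian of g at 0 has rank 0. Corank 2; j^3 = 3*(s + t)^3 is a perfect cube, so E-series; the 4-jet and mu = 6 give E_6. f is D_9 but g is E_6, hence not right-equivalent.

No.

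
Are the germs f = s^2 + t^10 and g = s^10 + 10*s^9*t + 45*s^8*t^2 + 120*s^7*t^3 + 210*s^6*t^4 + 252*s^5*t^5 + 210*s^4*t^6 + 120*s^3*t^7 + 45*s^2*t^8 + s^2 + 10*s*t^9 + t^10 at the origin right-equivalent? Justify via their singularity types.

The Hessian of f at 0 is [[2, 0], [0, 0]] with rank 1, so corank 1. A Groebner basis of the Jacobian ideal J(f) in C{s,t} is {t^9, s}; counting standard monomials gives mu = 9. Corank 1: A-series; mu = 9 gives A_9. The Hessian of g at 0 is [[2, 0], [0, 0]] with rank 1, so corank 1. A Groebner basis of the Jacobian ideal J(g) in C{s,t} is {t^9, s}; counting standard monomials gives mu = 9. Corank 1: A-series; mu = 9 gives A_9. Both have type A_9, hence right-equivalent.

Yes.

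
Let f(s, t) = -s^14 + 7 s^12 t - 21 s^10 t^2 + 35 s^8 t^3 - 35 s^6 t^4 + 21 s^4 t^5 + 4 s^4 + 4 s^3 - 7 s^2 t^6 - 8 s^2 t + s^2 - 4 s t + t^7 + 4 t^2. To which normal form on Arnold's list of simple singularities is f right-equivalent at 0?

The Hessian of f at 0 has rank 1. Corank 1: A-series; mu = 6 gives A_6.

A6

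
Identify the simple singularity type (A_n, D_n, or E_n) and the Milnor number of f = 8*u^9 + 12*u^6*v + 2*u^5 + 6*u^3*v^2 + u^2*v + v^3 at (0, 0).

The Hessian of f at 0 has rank 0. Corank 2; j^3 = v*(u^2 + v^2) splits into three distinct lines over C (the quadratic factor has nonzero discriminant), so D_4.

Type D_4, Milnor number mu = 4.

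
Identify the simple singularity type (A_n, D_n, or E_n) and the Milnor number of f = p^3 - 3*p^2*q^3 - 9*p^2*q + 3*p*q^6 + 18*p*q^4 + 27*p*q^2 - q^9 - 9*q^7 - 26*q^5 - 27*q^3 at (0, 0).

Type E_8, Milnor number mu = 8.

The Hessian of f at 0 is [[0, 0], [0, 0]] with rank 0, so corank 2. A Groebner basis of the Jacobian ideal J(f) in C{p,q} is {-p^2/2 + p*q^3 + 3*p*q - 9*q^2/2, q^4, p^3 - 27*p*q^2 + 54*q^3, p^2*q - 6*p*q^2 + 9*q^3}; counting standard monomials gives mu = 8. Corank 2; j^3 = (p - 3*q)^3 is a perfect cube, so E-series; the 5-jet and mu = 8 give E_8.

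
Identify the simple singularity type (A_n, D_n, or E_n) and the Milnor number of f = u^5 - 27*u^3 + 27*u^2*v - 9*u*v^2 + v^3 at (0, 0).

The Hessian of f at 0 has rank 0. Corank 2; j^3 = -(3*u - v)^3 is a perfect cube, so E-series; the 5-jet and mu = 8 give E_8.

Type E8, Milnor number mu = 8.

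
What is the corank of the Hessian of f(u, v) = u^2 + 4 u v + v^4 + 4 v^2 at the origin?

The Hessian at 0 is [[2, 4], [4, 8]] of rank 1; hence corank 1.

1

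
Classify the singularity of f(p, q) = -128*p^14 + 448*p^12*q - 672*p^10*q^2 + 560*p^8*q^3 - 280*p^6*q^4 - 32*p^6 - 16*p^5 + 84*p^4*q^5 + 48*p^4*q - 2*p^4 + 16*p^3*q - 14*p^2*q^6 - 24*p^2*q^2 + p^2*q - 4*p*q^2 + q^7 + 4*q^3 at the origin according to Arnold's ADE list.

The Hessian of f at 0 is [[0, 0], [0, 0]] with rank 0, so corank 2. A Groebner basis of the Jacobian ideal J(f) in C{p,q} is {-128*p^2/16377 + p*q^3 + 32761*p*q^2/43672 + 81913*p*q/1048128 - 24569*q^3/32754 - 21843*q^2/174688, -64*p^2/5459 + 76447*p*q^2/87344 + 38227*p*q/349376 + q^4 - 32761*q^3/43672 - 30035*q^2/174688, p^3 + 4096*p^2/16377 - 28*p*q^2/5459 - 16405*p*q/32754 + 56*q^3/16377 + 7*q^2/5459, p^2*q + p*q/4 - q^2/2}; counting standard monomials gives mu = 8. Corank 2; j^3 = q*(p - 2*q)^2 has shape L^2 M (L != M), so D-series; mu = 8 gives D_8.

D8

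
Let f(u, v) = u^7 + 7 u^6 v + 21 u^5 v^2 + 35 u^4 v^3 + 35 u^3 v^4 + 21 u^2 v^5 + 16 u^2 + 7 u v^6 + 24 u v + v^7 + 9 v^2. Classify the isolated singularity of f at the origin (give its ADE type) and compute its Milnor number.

Type A6, Milnor number mu = 6.

The Hessian of f at 0 has rank 1. Corank 1: A-series; mu = 6 gives A_6.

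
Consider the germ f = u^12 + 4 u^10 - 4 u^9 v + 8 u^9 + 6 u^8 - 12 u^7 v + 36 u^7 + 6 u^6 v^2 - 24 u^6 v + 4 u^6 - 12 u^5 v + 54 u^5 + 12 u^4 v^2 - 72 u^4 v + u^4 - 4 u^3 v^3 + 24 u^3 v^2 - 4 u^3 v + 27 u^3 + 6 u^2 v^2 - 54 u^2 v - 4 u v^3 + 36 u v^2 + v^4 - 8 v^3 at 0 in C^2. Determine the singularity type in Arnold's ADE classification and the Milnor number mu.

The Hessian of f at 0 has rank 0. Corank 2; j^3 = (3*u - 2*v)^3 is a perfect cube, so E-series; the 4-jet and mu = 6 give E_6.

Type E6, Milnor number mu = 6.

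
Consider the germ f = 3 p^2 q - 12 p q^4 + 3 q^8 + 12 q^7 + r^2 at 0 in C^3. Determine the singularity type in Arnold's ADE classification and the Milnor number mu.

Type D_{9}, Milnor number mu = 9.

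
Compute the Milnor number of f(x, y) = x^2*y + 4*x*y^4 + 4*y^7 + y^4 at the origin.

The Hessian of f at 0 has rank 0. Corank 2; j^3 = x^2*y has shape L^2 M (L != M), so D-series; mu = 5 gives D_5.

5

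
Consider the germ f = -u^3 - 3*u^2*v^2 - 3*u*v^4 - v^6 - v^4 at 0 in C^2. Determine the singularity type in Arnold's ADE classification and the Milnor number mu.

Type E_6, Milnor number mu = 6.

The Hessian of f at 0 is [[0, 0], [0, 0]] with rank 0, so corank 2. A Groebner basis of the Jacobian ideal J(f) in C{u,v} is {u^3, u^2*v, u^2/2 + u*v^2, v^3}; counting standard monomials gives mu = 6. Corank 2; j^3 = -u^3 is a perfect cube, so E-series; the 4-jet and mu = 6 give E_6.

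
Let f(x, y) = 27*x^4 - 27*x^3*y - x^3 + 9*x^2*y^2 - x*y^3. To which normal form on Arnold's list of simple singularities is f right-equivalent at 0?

E_{7}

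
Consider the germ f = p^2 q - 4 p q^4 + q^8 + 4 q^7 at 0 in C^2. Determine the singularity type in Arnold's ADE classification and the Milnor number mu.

The Hessian of f at 0 has rank 0. Corank 2; j^3 = p^2*q has shape L^2 M (L != M), so D-series; mu = 9 gives D_9.

Type D_{9}, Milnor number mu = 9.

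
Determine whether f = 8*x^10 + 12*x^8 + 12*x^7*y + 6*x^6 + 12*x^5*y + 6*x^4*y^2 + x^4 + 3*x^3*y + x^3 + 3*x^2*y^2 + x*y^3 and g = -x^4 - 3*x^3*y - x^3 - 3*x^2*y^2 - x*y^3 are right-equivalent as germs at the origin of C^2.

Yes.

The Hessian of f at 0 has rank 0. Corank 2; j^3 = x^3 is a perfect cube, so E-series; the 4-jet and mu = 7 give E_7. The Hessian of g at 0 has rank 0. Corank 2; j^3 = -x^3 is a perfect cube, so E-series; the 4-jet and mu = 7 give E_7. Both have type E_7, hence right-equivalent.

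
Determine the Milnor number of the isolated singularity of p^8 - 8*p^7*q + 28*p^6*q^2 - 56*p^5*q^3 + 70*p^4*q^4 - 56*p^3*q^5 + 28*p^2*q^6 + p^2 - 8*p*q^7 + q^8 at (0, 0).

7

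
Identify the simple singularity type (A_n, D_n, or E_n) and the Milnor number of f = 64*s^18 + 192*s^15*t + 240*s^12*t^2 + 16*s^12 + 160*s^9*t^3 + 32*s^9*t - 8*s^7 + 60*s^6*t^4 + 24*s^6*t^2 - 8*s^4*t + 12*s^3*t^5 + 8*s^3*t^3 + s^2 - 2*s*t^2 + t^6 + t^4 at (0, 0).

Type A5, Milnor number mu = 5.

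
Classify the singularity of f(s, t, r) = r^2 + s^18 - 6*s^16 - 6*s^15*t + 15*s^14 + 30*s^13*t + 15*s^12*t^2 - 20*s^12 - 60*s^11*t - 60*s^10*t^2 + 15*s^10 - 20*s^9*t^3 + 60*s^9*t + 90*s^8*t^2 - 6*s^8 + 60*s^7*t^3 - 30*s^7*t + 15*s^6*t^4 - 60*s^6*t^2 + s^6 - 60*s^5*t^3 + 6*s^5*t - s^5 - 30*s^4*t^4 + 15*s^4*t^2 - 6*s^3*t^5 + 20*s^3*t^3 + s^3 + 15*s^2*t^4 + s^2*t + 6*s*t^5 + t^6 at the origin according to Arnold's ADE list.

The Hessian of f at 0 is [[0, 0, 0], [0, 0, 0], [0, 0, 2]] with rank 1, so corank 2. A Groebner basis of the Jacobian ideal J(f) in C{s,t,r} is {-s*t/6 + t^5, s*t^2, s^2 + s*t, r}; counting standard monomials gives mu = 7. Corank 2; j^3 = s^2*(s + t) has shape L^2 M (L != M), so D-series; mu = 7 gives D_7.

D7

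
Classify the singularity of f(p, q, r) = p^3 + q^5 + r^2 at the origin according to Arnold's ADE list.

E_8

The Hessian of f at 0 is [[0, 0, 0], [0, 0, 0], [0, 0, 2]] with rank 1, so corank 2. A Groebner basis of the Jacobian ideal J(f) in C{p,q,r} is {q^4, p^2, r}; counting standard monomials gives mu = 8. Corank 2; j^3 = p^3 is a perfect cube, so E-series; the 5-jet and mu = 8 give E_8.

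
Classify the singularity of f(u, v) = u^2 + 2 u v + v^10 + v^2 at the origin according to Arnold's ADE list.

A_9

The Hessian of f at 0 has rank 1. Corank 1: A-series; mu = 9 gives A_9.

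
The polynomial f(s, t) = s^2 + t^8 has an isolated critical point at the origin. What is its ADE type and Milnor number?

The Hessian of f at 0 has rank 1. Corank 1: A-series; mu = 7 gives A_7.

Type A_7, Milnor number mu = 7.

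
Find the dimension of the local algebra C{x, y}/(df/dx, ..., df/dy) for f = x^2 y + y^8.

9

The Hessian of f at 0 has rank 0. Corank 2; j^3 = x^2*y has shape L^2 M (L != M), so D-series; mu = 9 gives D_9.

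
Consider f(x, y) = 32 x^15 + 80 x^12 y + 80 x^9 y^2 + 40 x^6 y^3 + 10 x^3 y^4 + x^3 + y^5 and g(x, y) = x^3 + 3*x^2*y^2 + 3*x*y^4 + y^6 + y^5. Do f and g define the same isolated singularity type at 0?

Yes.

The Hessian of f at 0 has rank 0. Corank 2; j^3 = x^3 is a perfect cube, so E-series; the 5-jet and mu = 8 give E_8. The Hessian of g at 0 has rank 0. Corank 2; j^3 = x^3 is a perfect cube, so E-series; the 5-jet and mu = 8 give E_8. Both have type E_8, hence right-equivalent.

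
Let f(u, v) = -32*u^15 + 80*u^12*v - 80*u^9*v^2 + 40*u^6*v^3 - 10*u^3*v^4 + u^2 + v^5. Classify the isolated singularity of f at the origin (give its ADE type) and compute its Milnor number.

Type A_4, Milnor number mu = 4.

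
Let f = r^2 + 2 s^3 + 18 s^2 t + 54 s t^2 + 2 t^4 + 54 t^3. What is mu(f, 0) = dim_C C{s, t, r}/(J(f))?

6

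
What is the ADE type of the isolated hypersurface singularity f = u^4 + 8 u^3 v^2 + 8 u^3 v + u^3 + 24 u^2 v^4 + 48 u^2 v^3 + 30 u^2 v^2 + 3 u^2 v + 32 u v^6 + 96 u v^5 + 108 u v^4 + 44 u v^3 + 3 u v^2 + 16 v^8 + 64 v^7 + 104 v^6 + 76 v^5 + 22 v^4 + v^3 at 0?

E_6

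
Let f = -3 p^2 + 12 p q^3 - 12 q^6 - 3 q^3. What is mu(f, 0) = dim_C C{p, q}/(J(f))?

The Hessian of f at 0 has rank 1. Corank 1: A-series; mu = 2 gives A_2.

2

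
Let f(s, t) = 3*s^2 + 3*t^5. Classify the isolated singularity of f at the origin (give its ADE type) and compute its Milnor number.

Type A_4, Milnor number mu = 4.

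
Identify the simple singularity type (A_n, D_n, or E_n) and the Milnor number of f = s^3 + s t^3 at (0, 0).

The Hessian of f at 0 is [[0, 0], [0, 0]] with rank 0, so corank 2. A Groebner basis of the Jacobian ideal J(f) in C{s,t} is {s^3, s*t^2, 3*s^2 + t^3}; counting standard monomials gives mu = 7. Corank 2; j^3 = s^3 is a perfect cube, so E-series; the 4-jet and mu = 7 give E_7.

Type E_7, Milnor number mu = 7.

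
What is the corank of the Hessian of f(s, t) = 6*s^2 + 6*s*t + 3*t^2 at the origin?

Hessian at 0 has rank 2.

0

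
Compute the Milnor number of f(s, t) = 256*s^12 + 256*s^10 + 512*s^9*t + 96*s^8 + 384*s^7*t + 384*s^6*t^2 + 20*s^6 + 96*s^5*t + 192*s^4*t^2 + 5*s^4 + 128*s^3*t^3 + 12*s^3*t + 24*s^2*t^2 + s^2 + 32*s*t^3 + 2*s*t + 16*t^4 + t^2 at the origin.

The Hessian of f at 0 has rank 1. Corank 1: A-series; mu = 3 gives A_3.

3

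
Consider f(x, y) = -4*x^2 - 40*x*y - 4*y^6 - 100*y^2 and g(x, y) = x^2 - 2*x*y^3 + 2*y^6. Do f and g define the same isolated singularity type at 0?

Yes.

The Hessian of f at 0 is [[-8, -40], [-40, -200]] with rank 1, so corank 1. A Groebner basis of the Jacobian ideal J(f) in C{x,y} is {y^5, x + 5*y}; counting standard monomials gives mu = 5. Corank 1: A-series; mu = 5 gives A_5. The Hessian of g at 0 is [[2, 0], [0, 0]] with rank 1, so corank 1. A Groebner basis of the Jacobian ideal J(g) in C{x,y} is {x*y^2, -x + y^3, x^2}; counting standard monomials gives mu = 5. Corank 1: A-series; mu = 5 gives A_5. Both have type A_5, hence right-equivalent.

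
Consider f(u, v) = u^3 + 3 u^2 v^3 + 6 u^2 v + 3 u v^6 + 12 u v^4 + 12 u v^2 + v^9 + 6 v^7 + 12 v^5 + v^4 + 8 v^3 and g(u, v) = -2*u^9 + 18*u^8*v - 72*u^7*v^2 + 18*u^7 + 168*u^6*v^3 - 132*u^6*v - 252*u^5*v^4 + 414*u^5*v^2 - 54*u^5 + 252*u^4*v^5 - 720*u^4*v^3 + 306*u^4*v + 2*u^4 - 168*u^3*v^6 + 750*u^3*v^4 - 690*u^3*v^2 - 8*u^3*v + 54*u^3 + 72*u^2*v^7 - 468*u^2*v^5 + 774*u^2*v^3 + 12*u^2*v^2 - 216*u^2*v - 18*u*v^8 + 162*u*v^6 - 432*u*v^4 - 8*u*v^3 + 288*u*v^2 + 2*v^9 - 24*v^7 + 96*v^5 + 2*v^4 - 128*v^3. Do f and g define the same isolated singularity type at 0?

The Hessian of f at 0 is [[0, 0], [0, 0]] with rank 0, so corank 2. A Groebner basis of the Jacobian ideal J(f) in C{u,v} is {v^3, u^2 + 4*u*v + 4*v^2}; counting standard monomials gives mu = 6. Corank 2; j^3 = (u + 2*v)^3 is a perfect cube, so E-series; the 4-jet and mu = 6 give E_6. The Hessian of g at 0 is [[0, 0], [0, 0]] with rank 0, so corank 2. A Groebner basis of the Jacobian ideal J(g) in C{u,v} is {v^4, u*v^2 - 11*v^3/9, u^2 - 8*u*v/3 + 16*v^2/9}; counting standard monomials gives mu = 6. Corank 2; j^3 = 2*(3*u - 4*v)^3 is a perfect cube, so E-series; the 4-jet and mu = 6 give E_6. Both have type E_6, hence right-equivalent.

Yes.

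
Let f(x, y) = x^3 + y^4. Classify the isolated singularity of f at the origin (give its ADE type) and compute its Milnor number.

Type E_6, Milnor number mu = 6.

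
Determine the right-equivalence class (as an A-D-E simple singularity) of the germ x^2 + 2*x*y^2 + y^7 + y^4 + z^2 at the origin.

A_{6}

The Hessian of f at 0 is [[2, 0, 0], [0, 0, 0], [0, 0, 2]] with rank 2, so corank 1. A Groebner basis of the Jacobian ideal J(f) in C{x,y,z} is {x^3, x + y^2, z}; counting standard monomials gives mu = 6. Corank 1: A-series; mu = 6 gives A_6.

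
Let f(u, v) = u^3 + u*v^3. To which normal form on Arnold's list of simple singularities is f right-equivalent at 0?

The Hessian of f at 0 is [[0, 0], [0, 0]] with rank 0, so corank 2. A Groebner basis of the Jacobian ideal J(f) in C{u,v} is {u^3, u*v^2, 3*u^2 + v^3}; counting standard monomials gives mu = 7. Corank 2; j^3 = u^3 is a perfect cube, so E-series; the 4-jet and mu = 7 give E_7.

E7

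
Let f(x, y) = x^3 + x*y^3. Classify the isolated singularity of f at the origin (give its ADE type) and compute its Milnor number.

Type E7, Milnor number mu = 7.

The Hessian of f at 0 has rank 0. Corank 2; j^3 = x^3 is a perfect cube, so E-series; the 4-jet and mu = 7 give E_7.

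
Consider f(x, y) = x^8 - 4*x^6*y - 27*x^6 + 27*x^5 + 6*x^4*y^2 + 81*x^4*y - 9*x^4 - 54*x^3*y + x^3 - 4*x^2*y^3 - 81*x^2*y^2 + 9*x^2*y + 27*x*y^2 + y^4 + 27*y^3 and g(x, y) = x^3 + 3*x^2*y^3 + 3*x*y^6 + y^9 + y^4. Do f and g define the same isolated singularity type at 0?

Yes.

The Hessian of f at 0 has rank 0. Corank 2; j^3 = (x + 3*y)^3 is a perfect cube, so E-series; the 4-jet and mu = 6 give E_6. The Hessian of g at 0 has rank 0. Corank 2; j^3 = x^3 is a perfect cube, so E-series; the 4-jet and mu = 6 give E_6. Both have type E_6, hence right-equivalent.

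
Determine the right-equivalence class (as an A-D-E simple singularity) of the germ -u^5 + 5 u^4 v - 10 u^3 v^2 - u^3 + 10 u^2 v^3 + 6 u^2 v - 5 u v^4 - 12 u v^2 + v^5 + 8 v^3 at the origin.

E8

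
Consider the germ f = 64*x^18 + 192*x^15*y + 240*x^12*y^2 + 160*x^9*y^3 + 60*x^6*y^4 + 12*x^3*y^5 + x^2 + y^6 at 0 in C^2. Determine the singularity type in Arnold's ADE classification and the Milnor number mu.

Type A5, Milnor number mu = 5.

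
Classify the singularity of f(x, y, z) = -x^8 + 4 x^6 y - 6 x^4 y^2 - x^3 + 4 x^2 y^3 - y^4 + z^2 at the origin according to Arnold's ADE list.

E6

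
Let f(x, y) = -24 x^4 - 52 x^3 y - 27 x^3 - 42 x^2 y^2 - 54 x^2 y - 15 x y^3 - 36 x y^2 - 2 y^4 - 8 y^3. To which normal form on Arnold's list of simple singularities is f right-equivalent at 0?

The Hessian of f at 0 is [[0, 0], [0, 0]] with rank 0, so corank 2. A Groebner basis of the Jacobian ideal J(f) in C{x,y} is {19683*x^2/4 + 6561*x*y + y^4 - 27*y^3/4 + 2187*y^2, x^3 + 189*x^2/2 + 126*x*y + y^3/6 + 42*y^2, x^2*y - 405*x^2/4 - 135*x*y - 11*y^3/36 - 45*y^2, 81*x^2 + x*y^2 + 108*x*y + 5*y^3/9 + 36*y^2}; counting standard monomials gives mu = 7. Corank 2; j^3 = -(3*x + 2*y)^3 is a perfect cube, so E-series; the 4-jet and mu = 7 give E_7.

E_7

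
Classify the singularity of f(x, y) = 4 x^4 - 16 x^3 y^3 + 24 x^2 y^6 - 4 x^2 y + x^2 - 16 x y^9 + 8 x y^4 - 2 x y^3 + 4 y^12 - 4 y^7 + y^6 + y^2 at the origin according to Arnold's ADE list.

A1

The Hessian of f at 0 has rank 2. Corank 0: nondegenerate Morse point, so A_1.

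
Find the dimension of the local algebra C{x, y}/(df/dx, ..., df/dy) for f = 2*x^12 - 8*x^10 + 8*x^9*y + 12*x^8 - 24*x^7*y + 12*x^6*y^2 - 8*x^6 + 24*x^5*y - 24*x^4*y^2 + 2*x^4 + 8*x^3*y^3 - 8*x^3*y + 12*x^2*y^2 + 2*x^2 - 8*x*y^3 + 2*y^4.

3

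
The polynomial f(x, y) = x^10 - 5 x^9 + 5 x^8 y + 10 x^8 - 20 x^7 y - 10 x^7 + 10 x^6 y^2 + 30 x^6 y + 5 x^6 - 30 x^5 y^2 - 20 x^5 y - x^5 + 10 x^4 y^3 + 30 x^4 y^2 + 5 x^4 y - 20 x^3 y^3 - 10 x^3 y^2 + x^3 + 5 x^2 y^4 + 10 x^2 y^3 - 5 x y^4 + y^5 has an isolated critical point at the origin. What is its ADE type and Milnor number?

Type E8, Milnor number mu = 8.

The Hessian of f at 0 has rank 0. Corank 2; j^3 = x^3 is a perfect cube, so E-series; the 5-jet and mu = 8 give E_8.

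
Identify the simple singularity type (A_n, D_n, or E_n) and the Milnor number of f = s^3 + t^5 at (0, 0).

The Hessian of f at 0 has rank 0. Corank 2; j^3 = s^3 is a perfect cube, so E-series; the 5-jet and mu = 8 give E_8.

Type E_8, Milnor number mu = 8.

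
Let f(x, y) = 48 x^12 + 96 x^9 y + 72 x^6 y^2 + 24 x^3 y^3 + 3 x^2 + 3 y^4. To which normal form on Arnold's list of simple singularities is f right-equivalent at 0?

A_3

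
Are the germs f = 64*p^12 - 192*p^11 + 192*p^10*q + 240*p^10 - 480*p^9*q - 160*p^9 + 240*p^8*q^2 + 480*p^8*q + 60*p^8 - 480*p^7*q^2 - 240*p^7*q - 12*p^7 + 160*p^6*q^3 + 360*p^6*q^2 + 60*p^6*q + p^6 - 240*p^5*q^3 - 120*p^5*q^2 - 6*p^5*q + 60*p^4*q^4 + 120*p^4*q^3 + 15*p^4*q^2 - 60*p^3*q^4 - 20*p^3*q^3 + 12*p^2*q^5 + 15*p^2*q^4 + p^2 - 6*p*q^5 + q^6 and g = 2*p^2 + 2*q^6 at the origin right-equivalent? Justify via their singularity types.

The Hessian of f at 0 is [[2, 0], [0, 0]] with rank 1, so corank 1. A Groebner basis of the Jacobian ideal J(f) in C{p,q} is {q^5, p}; counting standard monomials gives mu = 5. Corank 1: A-series; mu = 5 gives A_5. The Hessian of g at 0 is [[4, 0], [0, 0]] with rank 1, so corank 1. A Groebner basis of the Jacobian ideal J(g) in C{p,q} is {q^5, p}; counting standard monomials gives mu = 5. Corank 1: A-series; mu = 5 gives A_5. Both have type A_5, hence right-equivalent.

Yes.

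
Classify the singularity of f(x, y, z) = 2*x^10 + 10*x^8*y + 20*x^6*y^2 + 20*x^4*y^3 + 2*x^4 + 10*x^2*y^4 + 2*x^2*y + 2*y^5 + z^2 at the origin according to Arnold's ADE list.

The Hessian of f at 0 has rank 1. Corank 2; j^3 = 2*x^2*y has shape L^2 M (L != M), so D-series; mu = 6 gives D_6.

D_{6}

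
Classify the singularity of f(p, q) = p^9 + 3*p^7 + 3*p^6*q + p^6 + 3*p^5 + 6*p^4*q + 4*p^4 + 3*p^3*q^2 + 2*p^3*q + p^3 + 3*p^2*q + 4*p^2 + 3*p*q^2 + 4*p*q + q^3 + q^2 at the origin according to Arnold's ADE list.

A_2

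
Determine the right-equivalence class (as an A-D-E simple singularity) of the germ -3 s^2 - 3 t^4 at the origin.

A3

The Hessian of f at 0 has rank 1. Corank 1: A-series; mu = 3 gives A_3.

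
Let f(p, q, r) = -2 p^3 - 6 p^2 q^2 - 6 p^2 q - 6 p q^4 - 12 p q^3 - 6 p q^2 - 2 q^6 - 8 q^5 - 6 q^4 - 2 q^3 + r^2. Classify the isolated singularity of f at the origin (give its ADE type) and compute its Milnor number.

Type E_{8}, Milnor number mu = 8.

The Hessian of f at 0 has rank 1. Corank 2; j^3 = -2*(p + q)^3 is a perfect cube, so E-series; the 5-jet and mu = 8 give E_8.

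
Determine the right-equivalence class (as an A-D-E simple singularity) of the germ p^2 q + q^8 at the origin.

D_9

The Hessian of f at 0 has rank 0. Corank 2; j^3 = p^2*q has shape L^2 M (L != M), so D-series; mu = 9 gives D_9.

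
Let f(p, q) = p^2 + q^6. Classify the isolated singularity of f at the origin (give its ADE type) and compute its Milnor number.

Type A5, Milnor number mu = 5.

The Hessian of f at 0 has rank 1. Corank 1: A-series; mu = 5 gives A_5.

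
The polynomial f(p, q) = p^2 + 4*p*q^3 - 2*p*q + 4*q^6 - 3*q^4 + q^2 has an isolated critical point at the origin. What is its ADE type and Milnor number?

The Hessian of f at 0 is [[2, -2], [-2, 2]] with rank 1, so corank 1. A Groebner basis of the Jacobian ideal J(f) in C{p,q} is {q^3, p - q}; counting standard monomials gives mu = 3. Corank 1: A-series; mu = 3 gives A_3.

Type A_{3}, Milnor number mu = 3.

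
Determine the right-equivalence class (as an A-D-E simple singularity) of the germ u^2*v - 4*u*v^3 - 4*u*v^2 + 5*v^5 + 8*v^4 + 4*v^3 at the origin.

The Hessian of f at 0 is [[0, 0], [0, 0]] with rank 0, so corank 2. A Groebner basis of the Jacobian ideal J(f) in C{u,v} is {u^3 + 24*u^2 - 100*u*v + 104*v^2, u^2*v + 8*u^2 - 34*u*v + 36*v^2, 2*u^2 + u*v^2 - 9*u*v + 10*v^2, -u*v/2 + v^3 + v^2}; counting standard monomials gives mu = 6. Corank 2; j^3 = v*(u - 2*v)^2 has shape L^2 M (L != M), so D-series; mu = 6 gives D_6.

D_{6}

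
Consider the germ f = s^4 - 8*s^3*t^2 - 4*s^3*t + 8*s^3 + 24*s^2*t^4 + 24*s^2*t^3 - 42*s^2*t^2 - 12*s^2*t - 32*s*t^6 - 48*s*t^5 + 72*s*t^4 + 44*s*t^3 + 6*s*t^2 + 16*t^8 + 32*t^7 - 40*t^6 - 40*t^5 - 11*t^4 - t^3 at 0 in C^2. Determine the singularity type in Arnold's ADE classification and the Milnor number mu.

Type E_{6}, Milnor number mu = 6.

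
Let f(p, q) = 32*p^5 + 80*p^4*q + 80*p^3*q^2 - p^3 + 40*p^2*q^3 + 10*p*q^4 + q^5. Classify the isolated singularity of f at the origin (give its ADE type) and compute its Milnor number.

Type E8, Milnor number mu = 8.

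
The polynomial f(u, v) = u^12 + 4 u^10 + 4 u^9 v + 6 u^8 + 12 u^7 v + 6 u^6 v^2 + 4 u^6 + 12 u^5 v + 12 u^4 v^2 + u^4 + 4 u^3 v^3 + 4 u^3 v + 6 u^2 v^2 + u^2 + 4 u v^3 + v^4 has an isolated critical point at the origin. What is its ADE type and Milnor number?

The Hessian of f at 0 has rank 1. Corank 1: A-series; mu = 3 gives A_3.

Type A3, Milnor number mu = 3.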